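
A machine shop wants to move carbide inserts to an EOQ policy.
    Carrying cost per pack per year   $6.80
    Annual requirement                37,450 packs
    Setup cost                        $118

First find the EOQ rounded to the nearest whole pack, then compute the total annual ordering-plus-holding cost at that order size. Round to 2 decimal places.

$7,752.40

2DS/H = 2·37,450·118/6.8 = 1,299,735.29
EOQ = √1,299,735.29 ≈ 1,140.06 → Q = 1,140 packs
Annual ordering cost = (D/Q)·S = (37,450/1,140) × 118 = $3,876.40
Annual holding cost  = (Q/2)·H = (1,140/2) × 6.8 = $3,876.00
Total = $3,876.40 + $3,876.00 = $7,752.40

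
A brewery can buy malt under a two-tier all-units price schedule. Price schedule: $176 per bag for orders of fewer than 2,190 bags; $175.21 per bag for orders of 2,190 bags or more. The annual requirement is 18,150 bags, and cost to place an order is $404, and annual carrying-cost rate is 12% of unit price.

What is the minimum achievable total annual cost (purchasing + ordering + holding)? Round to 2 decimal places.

$3,206,432.31

H₁ = 12%×$176 = $21.1200;  H₂ = 12%×$175.21 = $21.0252
EOQ₁ = √(2×18,150×404/21.1200) = 833.29  (< 2,190, feasible at tier 1)
EOQ₂ = √(2×18,150×404/21.0252) = 835.17  (< 2,190 → use Q = 2,190 at tier-2 price)
TC(tier 1 (EOQ₁), Q≈833.3) = $3,211,999.12
TC(tier 2, Q≈2,190.0) = $3,206,432.31
Minimum at tier 2: $3,206,432.31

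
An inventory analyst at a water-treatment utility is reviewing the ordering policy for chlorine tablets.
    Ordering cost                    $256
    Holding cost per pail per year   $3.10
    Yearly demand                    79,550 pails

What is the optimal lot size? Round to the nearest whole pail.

3,625 pails

EOQ = √(2DS/H) = √(2 × 79,550 × 256 / 3.1)
    = √(13,138,580.65) ≈ 3,624.72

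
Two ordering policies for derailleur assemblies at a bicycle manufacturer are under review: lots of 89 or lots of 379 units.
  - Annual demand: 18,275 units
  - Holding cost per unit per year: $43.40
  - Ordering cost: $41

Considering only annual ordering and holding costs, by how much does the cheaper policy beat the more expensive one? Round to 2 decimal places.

$148.84

TC(Q) = (D/Q)S + (Q/2)H
TC(89) = (18,275/89)×41 + (89/2)×43.4 = $10,350.12
TC(379) = (18,275/379)×41 + (379/2)×43.4 = $10,201.28
Cheaper: Q = 379.  Difference = $148.84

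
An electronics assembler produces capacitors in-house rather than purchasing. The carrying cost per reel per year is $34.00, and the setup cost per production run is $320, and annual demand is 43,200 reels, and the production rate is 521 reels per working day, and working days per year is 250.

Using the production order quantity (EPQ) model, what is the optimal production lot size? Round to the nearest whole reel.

d = 43,200/250 = 172.8000 reels/day;  effective holding cost H(1 − d/p) = 34·(1 − 172.8000/521) = 22.72322
Q* = √(2DS / H_eff) = √(2·43,200·320 / 22.72322) ≈ 1,103.05

1,103 reels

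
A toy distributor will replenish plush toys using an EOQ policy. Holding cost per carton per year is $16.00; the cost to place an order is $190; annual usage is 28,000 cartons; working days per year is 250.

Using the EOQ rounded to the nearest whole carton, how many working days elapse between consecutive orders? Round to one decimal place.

7.3 days

Q* = √(2·D·S / H) = √(2·28,000·190 / 16) = √665,000.0 ≈ 815.48 → Q = 815 cartons
T = Q/D × 250 days = 815/28,000 × 250 = 7.277 days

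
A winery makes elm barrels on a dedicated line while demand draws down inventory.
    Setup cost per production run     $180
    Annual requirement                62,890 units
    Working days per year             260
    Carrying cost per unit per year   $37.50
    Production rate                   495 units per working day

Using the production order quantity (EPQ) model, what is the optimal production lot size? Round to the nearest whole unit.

1,087 units

d = 62,890/260 = 241.8846 units/day;  effective holding cost H(1 − d/p) = 37.5·(1 − 241.8846/495) = 19.17541
Q* = √(2DS / H_eff) = √(2·62,890·180 / 19.17541) ≈ 1,086.60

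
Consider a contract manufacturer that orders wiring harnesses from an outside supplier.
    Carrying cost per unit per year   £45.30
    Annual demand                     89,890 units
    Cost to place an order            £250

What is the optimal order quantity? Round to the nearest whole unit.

996 units

Q* = √(2·D·S / H) = √(2·89,890·250 / 45.3) = √992,163.4 ≈ 996.07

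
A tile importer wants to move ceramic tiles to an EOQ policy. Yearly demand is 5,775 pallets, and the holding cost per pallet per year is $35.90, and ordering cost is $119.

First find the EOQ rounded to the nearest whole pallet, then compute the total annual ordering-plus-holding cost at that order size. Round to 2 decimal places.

EOQ = √(2DS/H) = √(2 × 5,775 × 119 / 35.9)
    = √(38,285.52) ≈ 195.67 → Q = 196 pallets
Ordering: D/Q × S = 5,775/196 × $119 = $3,506.25
Holding:  Q/2 × H = 196/2 × $35.9 = $3,518.20
Total = $3,506.25 + $3,518.20 = $7,024.45

$7,024.45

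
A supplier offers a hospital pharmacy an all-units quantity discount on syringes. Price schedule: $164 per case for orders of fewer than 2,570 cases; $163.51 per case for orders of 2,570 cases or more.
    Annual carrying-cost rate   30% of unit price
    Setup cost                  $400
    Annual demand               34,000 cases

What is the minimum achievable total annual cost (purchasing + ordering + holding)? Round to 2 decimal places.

$5,612,581.96

H₁ = 30%×$164 = $49.2000;  H₂ = 30%×$163.51 = $49.0530
EOQ₁ = √(2×34,000×400/49.2000) = 743.54  (< 2,570, feasible at tier 1)
EOQ₂ = √(2×34,000×400/49.0530) = 744.65  (< 2,570 → use Q = 2,570 at tier-2 price)
TC(tier 1 (EOQ₁), Q≈743.5) = $5,612,581.96
TC(tier 2, Q≈2,570.0) = $5,627,664.93
Minimum at tier 1 (EOQ₁): $5,612,581.96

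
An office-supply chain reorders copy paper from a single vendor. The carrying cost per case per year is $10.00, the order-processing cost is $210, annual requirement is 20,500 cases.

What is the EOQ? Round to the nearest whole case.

Q* = √(2·D·S / H) = √(2·20,500·210 / 10) = √861,000.0 ≈ 927.90

928 cases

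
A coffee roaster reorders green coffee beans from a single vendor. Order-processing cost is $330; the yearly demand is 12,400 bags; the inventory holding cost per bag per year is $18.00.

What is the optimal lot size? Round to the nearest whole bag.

Q* = √(2·D·S / H) = √(2·12,400·330 / 18) = √454,666.7 ≈ 674.29

674 bags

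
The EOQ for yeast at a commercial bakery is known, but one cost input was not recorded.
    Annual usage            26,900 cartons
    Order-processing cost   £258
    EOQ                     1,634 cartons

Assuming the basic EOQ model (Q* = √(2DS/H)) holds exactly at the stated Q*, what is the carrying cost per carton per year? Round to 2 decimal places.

£5.20

EOQ relation: Q² = 2DS/H, so rearrange for the unknown.
H = 2DS / Q² = 2 × 26,900 × 258 / 1,634² = 5.1987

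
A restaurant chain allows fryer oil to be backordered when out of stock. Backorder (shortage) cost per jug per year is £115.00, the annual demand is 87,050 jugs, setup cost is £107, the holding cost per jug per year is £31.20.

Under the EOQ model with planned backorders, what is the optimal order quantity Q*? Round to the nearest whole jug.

871 jugs

Q* = √(2DS/H) · √((H + b)/b)
   = √(2 × 87,050 × 107 / 31.2) · √((31.2 + 115) / 115)
   = 772.705 × 1.1275 ≈ 871.24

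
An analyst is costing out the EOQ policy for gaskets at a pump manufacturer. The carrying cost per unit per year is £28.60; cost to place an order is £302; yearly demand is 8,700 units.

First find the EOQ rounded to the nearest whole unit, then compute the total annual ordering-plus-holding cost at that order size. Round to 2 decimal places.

£12,259.18

2DS/H = 2·8,700·302/28.6 = 183,734.27
EOQ = √183,734.27 ≈ 428.64 → Q = 429 units
Ordering: D/Q × S = 8,700/429 × £302 = £6,124.48
Holding:  Q/2 × H = 429/2 × £28.6 = £6,134.70
Total = £6,124.48 + £6,134.70 = £12,259.18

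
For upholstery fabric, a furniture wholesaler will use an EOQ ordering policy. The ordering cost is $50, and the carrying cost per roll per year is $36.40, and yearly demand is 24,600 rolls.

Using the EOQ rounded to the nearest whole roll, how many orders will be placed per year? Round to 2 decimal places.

94.62 orders per year

Q* = √(2·D·S / H) = √(2·24,600·50 / 36.4) = √67,582.4 ≈ 259.97 → Q = 260
N = D/Q = 24,600/260 ≈ 94.615 orders/yr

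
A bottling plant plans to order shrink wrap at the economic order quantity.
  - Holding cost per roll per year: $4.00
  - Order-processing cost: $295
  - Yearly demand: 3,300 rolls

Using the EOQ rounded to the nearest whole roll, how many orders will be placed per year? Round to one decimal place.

4.7 orders per year

EOQ = √(2DS/H) = √(2 × 3,300 × 295 / 4)
    = √(486,750.00) ≈ 697.67 → Q = 698
N = D/Q = 3,300/698 ≈ 4.728 orders/yr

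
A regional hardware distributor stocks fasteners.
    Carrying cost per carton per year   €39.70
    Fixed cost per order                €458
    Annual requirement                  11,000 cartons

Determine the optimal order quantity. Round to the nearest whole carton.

Q* = √(2·D·S / H) = √(2·11,000·458 / 39.7) = √253,803.5 ≈ 503.79

504 cartons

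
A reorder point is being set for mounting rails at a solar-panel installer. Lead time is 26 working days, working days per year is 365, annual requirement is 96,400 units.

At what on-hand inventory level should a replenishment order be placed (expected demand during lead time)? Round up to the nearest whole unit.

6,867 units

Daily demand d = 96,400 / 365 = 264.110 units/day
Demand during lead time = 264.110 × 26 = 6,866.85
Reorder point = 6,866.85 → round up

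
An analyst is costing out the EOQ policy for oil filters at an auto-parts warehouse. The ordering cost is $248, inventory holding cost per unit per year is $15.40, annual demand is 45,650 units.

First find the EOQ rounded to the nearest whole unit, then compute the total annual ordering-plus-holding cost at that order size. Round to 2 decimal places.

EOQ = √(2DS/H) = √(2 × 45,650 × 248 / 15.4)
    = √(1,470,285.71) ≈ 1,212.55 → Q = 1,213 units
Annual ordering cost = (D/Q)·S = (45,650/1,213) × 248 = $9,333.22
Annual holding cost  = (Q/2)·H = (1,213/2) × 15.4 = $9,340.10
Total = $9,333.22 + $9,340.10 = $18,673.32

$18,673.32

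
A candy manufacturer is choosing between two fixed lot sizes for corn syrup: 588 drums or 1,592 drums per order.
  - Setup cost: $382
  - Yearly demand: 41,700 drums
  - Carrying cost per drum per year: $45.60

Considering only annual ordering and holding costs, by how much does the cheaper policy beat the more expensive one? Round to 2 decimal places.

Annual cost at Q: ordering D·S/Q plus holding Q·H/2.
TC(588) = (41,700/588)×382 + (588/2)×45.6 = $40,497.22
TC(1,592) = (41,700/1,592)×382 + (1,592/2)×45.6 = $46,303.50
Lots of 588 are cheaper by $5,806.29.

$5,806.29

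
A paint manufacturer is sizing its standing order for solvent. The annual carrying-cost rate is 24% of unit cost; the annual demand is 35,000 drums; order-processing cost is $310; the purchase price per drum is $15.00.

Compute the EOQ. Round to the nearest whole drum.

2,455 drums

Holding cost per drum per year: H = 24% × $15 = $3.6000
EOQ = √(2DS/H) = √(2 × 35,000 × 310 / 3.6)
    = √(6,027,777.78) ≈ 2,455.15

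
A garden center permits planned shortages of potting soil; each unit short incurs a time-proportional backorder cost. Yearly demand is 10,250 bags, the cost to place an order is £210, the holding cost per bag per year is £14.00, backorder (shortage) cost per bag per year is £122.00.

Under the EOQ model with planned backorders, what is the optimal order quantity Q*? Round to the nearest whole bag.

Q* = √(2DS/H) · √((H + b)/b)
   = √(2 × 10,250 × 210 / 14) · √((14 + 122) / 122)
   = 554.527 × 1.0558 ≈ 585.48

585 bags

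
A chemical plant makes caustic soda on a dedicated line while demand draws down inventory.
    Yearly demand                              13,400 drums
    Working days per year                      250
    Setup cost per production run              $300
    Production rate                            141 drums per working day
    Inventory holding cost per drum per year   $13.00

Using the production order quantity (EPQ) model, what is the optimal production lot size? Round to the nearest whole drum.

999 drums

Daily demand d = 13,400/250 = 53.600; p = 141; 1 − d/p = 0.61986
EPQ = √(2DS / (H(1 − d/p)))
    = √(2 × 13,400 × 300 / (13 × 0.61986)) ≈ 998.87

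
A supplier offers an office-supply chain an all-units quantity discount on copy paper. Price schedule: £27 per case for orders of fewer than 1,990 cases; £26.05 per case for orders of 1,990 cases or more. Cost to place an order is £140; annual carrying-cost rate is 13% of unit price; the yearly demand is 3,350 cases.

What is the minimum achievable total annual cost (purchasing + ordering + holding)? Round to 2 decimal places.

H₁ = 13%×£27 = £3.5100;  H₂ = 13%×£26.05 = £3.3865
EOQ₁ = √(2×3,350×140/3.5100) = 516.95  (< 1,990, feasible at tier 1)
EOQ₂ = √(2×3,350×140/3.3865) = 526.29  (< 1,990 → use Q = 1,990 at tier-2 price)
TC(tier 1 (EOQ₁), Q≈516.9) = £92,264.49
TC(tier 2, Q≈1,990.0) = £90,872.75
Minimum at tier 2: £90,872.75

£90,872.75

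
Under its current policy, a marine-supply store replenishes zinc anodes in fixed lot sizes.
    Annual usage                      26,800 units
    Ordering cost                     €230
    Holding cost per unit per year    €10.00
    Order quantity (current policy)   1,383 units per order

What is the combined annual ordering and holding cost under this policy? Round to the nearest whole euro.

Orders/yr = 26,800/1,383 = 19.378; ordering cost = 19.378 × €230 = €4,456.98
Average inventory = 1,383/2 = 691.5; holding cost = 691.5 × €10 = €6,915.00
Total = €4,456.98 + €6,915.00 = €11,371.98

€11,372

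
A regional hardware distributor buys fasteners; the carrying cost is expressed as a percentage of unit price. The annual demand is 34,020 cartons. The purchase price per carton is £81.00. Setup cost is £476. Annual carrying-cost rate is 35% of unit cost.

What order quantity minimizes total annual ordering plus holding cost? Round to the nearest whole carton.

1,069 cartons

Holding cost per carton per year: H = 35% × £81 = £28.3500
Q* = √(2·D·S / H) = √(2·34,020·476 / 28.35) = √1,142,400.0 ≈ 1,068.83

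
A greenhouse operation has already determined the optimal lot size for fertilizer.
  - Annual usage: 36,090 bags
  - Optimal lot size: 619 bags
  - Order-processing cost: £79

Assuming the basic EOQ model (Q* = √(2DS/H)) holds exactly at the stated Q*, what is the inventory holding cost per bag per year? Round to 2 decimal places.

Since Q* = (2DS/H)^½, squaring gives Q*²·H = 2DS.
H = 2DS / Q² = 2 × 36,090 × 79 / 619² = 14.8820

£14.88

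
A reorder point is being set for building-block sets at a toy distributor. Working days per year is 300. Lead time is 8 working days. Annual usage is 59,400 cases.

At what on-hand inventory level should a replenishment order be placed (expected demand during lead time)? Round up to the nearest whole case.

Daily demand d = 59,400 / 300 = 198.000 cases/day
Demand during lead time = 198.000 × 8 = 1,584.00
Reorder point = 1,584.00 → round up

1,584 cases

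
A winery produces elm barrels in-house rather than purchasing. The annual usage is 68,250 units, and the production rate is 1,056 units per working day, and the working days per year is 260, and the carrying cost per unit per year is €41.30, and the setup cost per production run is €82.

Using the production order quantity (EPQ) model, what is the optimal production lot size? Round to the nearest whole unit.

d = 68,250/260 = 262.5000 units/day;  effective holding cost H(1 − d/p) = 41.3·(1 − 262.5000/1056) = 31.03366
Q* = √(2DS / H_eff) = √(2·68,250·82 / 31.03366) ≈ 600.56

601 units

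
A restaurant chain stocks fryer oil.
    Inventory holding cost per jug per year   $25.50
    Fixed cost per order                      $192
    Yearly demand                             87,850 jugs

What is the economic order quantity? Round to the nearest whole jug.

1,150 jugs

Optimal lot size Q* = (2 × 87,850 × $192 / $25.5)^½ ≈ 1,150.18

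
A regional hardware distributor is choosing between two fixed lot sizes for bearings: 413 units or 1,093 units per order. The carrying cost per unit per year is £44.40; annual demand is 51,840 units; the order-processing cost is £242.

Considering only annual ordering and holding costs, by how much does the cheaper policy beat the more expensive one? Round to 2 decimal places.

For each Q, cost = (D/Q)·S + (Q/2)·H.
TC(413) = (51,840/413)×242 + (413/2)×44.4 = £39,544.58
TC(1,093) = (51,840/1,093)×242 + (1,093/2)×44.4 = £35,742.44
Cheaper: Q = 1,093.  Difference = £3,802.14

£3,802.14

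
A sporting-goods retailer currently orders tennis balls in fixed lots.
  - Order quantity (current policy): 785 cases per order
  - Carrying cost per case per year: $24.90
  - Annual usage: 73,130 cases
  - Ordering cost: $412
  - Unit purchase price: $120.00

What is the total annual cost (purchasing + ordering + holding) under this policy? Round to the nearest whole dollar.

$8,823,755

Ordering: D/Q × S = 73,130/785 × $412 = $38,381.61
Holding:  Q/2 × H = 785/2 × $24.9 = $9,773.25
Purchase cost = D·C = 73,130 × 120 = $8,775,600.00
Total = $38,381.61 + $9,773.25 + $8,775,600.00 = $8,823,754.86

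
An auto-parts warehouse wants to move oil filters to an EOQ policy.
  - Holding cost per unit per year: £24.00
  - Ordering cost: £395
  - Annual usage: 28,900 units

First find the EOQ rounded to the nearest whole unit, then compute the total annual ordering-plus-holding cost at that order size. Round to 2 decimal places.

Q* = √(2·D·S / H) = √(2·28,900·395 / 24) = √951,291.7 ≈ 975.34 → Q = 975 units
Annual ordering cost = (D/Q)·S = (28,900/975) × 395 = £11,708.21
Annual holding cost  = (Q/2)·H = (975/2) × 24 = £11,700.00
Total = £11,708.21 + £11,700.00 = £23,408.21

£23,408.21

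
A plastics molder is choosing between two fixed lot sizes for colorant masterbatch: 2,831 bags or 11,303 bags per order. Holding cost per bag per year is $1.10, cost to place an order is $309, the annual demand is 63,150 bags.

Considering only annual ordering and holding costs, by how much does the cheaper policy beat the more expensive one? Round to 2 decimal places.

$506.75

For each Q, cost = (D/Q)·S + (Q/2)·H.
TC(2,831) = (63,150/2,831)×309 + (2,831/2)×1.1 = $8,449.79
TC(11,303) = (63,150/11,303)×309 + (11,303/2)×1.1 = $7,943.04
Cheaper: Q = 11,303.  Difference = $506.75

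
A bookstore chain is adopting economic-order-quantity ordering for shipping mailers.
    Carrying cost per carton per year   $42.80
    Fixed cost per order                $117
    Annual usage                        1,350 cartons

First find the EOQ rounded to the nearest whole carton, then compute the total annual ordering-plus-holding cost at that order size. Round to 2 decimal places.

$3,677.03

Optimal lot size Q* = (2 × 1,350 × $117 / $42.8)^½ ≈ 85.91 → Q = 86 cartons
Orders/yr = 1,350/86 = 15.698; ordering cost = 15.698 × $117 = $1,836.63
Average inventory = 86/2 = 43; holding cost = 43 × $42.8 = $1,840.40
Total = $1,836.63 + $1,840.40 = $3,677.03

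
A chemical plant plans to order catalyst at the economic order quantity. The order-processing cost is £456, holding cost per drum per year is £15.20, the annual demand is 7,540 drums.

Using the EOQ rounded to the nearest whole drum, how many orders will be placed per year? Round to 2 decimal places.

11.20 orders per year

EOQ = √(2DS/H) = √(2 × 7,540 × 456 / 15.2)
    = √(452,400.00) ≈ 672.61 → Q = 673
Orders per year = D/Q = 7,540 / 673 = 11.204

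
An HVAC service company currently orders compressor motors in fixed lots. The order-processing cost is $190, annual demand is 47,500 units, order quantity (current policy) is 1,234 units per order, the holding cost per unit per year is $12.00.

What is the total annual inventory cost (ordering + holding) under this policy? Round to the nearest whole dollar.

$14,718

Orders/yr = 47,500/1,234 = 38.493; ordering cost = 38.493 × $190 = $7,313.61
Average inventory = 1,234/2 = 617; holding cost = 617 × $12 = $7,404.00
Total = $7,313.61 + $7,404.00 = $14,717.61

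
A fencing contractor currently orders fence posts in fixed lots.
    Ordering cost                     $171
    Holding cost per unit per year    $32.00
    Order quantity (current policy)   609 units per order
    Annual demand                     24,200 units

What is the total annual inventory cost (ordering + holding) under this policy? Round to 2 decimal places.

$16,539.07

Annual ordering cost = (D/Q)·S = (24,200/609) × 171 = $6,795.07
Annual holding cost  = (Q/2)·H = (609/2) × 32 = $9,744.00
Total = $6,795.07 + $9,744.00 = $16,539.07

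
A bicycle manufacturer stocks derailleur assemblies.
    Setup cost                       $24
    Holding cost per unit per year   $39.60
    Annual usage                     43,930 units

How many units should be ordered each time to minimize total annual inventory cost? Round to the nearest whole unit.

EOQ = √(2DS/H) = √(2 × 43,930 × 24 / 39.6)
    = √(53,248.48) ≈ 230.76

231 units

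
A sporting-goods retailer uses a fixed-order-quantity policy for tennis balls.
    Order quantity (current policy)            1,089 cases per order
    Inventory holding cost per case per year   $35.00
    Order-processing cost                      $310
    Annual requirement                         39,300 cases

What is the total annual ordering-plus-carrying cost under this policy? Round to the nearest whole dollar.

$30,245

Annual ordering cost = (D/Q)·S = (39,300/1,089) × 310 = $11,187.33
Annual holding cost  = (Q/2)·H = (1,089/2) × 35 = $19,057.50
Total = $11,187.33 + $19,057.50 = $30,244.83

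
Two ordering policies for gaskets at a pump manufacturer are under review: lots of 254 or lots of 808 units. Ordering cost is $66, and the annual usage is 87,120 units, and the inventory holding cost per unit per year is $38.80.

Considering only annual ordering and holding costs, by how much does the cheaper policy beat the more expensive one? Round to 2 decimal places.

$4,773.64

Annual cost at Q: ordering D·S/Q plus holding Q·H/2.
TC(254) = (87,120/254)×66 + (254/2)×38.8 = $27,565.08
TC(808) = (87,120/808)×66 + (808/2)×38.8 = $22,791.44
Cheaper: Q = 808.  Difference = $4,773.64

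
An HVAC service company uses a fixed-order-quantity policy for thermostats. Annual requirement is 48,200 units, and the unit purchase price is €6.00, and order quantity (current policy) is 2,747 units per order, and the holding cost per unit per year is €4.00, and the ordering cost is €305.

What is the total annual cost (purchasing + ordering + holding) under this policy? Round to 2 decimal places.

€300,045.66

Ordering: D/Q × S = 48,200/2,747 × €305 = €5,351.66
Holding:  Q/2 × H = 2,747/2 × €4 = €5,494.00
Purchase cost = D·C = 48,200 × 6 = €289,200.00
Total = €5,351.66 + €5,494.00 + €289,200.00 = €300,045.66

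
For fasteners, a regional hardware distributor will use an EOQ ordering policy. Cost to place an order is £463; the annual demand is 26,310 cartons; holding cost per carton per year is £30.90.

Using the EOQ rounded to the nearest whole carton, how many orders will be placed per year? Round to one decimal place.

EOQ = √(2DS/H) = √(2 × 26,310 × 463 / 30.9)
    = √(788,448.54) ≈ 887.95 → Q = 888
Orders per year = D/Q = 26,310 / 888 = 29.628

29.6 orders per year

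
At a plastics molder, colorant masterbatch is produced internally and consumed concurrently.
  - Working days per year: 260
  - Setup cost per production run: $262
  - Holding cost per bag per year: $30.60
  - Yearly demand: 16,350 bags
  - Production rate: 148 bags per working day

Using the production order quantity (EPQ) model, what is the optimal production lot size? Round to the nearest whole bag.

Daily demand d = 16,350/260 = 62.885; p = 148; 1 − d/p = 0.57510
EPQ = √(2DS / (H(1 − d/p)))
    = √(2 × 16,350 × 262 / (30.6 × 0.57510)) ≈ 697.74

698 bags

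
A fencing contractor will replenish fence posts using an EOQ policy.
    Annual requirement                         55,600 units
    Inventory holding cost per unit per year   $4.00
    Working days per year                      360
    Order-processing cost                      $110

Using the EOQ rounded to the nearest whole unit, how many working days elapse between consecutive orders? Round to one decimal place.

11.3 days

Optimal lot size Q* = (2 × 55,600 × $110 / $4)^½ ≈ 1,748.71 → Q = 1,749 units
Cycle time = (working days × Q)/D = (360 × 1,749) / 55,600 = 11.324 days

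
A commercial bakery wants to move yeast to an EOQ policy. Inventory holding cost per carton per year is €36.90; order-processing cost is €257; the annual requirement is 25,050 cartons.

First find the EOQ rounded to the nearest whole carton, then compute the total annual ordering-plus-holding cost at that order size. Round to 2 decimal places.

2DS/H = 2·25,050·257/36.9 = 348,934.96
EOQ = √348,934.96 ≈ 590.71 → Q = 591 cartons
Ordering: D/Q × S = 25,050/591 × €257 = €10,893.15
Holding:  Q/2 × H = 591/2 × €36.9 = €10,903.95
Total = €10,893.15 + €10,903.95 = €21,797.10

€21,797.10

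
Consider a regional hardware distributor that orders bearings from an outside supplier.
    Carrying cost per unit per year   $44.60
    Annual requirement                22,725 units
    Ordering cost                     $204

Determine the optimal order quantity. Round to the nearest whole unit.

Optimal lot size Q* = (2 × 22,725 × $204 / $44.6)^½ ≈ 455.95

456 units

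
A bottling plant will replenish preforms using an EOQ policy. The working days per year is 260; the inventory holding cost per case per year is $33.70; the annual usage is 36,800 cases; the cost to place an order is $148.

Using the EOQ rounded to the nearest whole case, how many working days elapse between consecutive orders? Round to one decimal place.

4.0 days

EOQ = √(2DS/H) = √(2 × 36,800 × 148 / 33.7)
    = √(323,228.49) ≈ 568.53 → Q = 569 cases
T = Q/D × 260 days = 569/36,800 × 260 = 4.020 days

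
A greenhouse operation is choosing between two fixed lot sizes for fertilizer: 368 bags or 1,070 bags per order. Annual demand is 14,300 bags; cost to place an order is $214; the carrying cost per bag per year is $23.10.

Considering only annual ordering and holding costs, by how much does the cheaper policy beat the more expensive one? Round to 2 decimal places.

$2,652.34

TC(Q) = (D/Q)S + (Q/2)H
TC(368) = (14,300/368)×214 + (368/2)×23.1 = $12,566.16
TC(1,070) = (14,300/1,070)×214 + (1,070/2)×23.1 = $15,218.50
Cheaper: Q = 368.  Difference = $2,652.34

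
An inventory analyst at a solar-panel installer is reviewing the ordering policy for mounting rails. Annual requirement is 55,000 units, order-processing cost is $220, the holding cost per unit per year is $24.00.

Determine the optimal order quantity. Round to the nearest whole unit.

Q* = √(2·D·S / H) = √(2·55,000·220 / 24) = √1,008,333.3 ≈ 1,004.16

1,004 units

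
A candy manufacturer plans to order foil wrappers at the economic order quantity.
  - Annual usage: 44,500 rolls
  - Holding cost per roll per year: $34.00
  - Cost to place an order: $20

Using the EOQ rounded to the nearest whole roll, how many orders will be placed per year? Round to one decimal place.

Optimal lot size Q* = (2 × 44,500 × $20 / $34)^½ ≈ 228.81 → Q = 229
N = D/Q = 44,500/229 ≈ 194.323 orders/yr

194.3 orders per year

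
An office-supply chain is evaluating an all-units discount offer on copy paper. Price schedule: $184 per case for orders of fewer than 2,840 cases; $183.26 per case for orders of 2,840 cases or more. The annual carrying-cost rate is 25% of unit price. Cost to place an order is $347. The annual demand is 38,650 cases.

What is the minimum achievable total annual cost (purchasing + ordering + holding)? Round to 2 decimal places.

H₁ = 25%×$184 = $46.0000;  H₂ = 25%×$183.26 = $45.8150
EOQ₁ = √(2×38,650×347/46.0000) = 763.62  (< 2,840, feasible at tier 1)
EOQ₂ = √(2×38,650×347/45.8150) = 765.16  (< 2,840 → use Q = 2,840 at tier-2 price)
TC(tier 1 (EOQ₁), Q≈763.6) = $7,146,726.38
TC(tier 2, Q≈2,840.0) = $7,152,778.68
Minimum at tier 1 (EOQ₁): $7,146,726.38

$7,146,726.38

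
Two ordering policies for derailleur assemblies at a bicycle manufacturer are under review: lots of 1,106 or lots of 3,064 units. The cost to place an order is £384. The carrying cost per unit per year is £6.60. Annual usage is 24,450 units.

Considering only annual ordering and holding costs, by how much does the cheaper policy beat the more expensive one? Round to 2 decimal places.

For each Q, cost = (D/Q)·S + (Q/2)·H.
TC(1,106) = (24,450/1,106)×384 + (1,106/2)×6.6 = £12,138.77
TC(3,064) = (24,450/3,064)×384 + (3,064/2)×6.6 = £13,175.43
Lots of 1,106 are cheaper by £1,036.66.

£1,036.66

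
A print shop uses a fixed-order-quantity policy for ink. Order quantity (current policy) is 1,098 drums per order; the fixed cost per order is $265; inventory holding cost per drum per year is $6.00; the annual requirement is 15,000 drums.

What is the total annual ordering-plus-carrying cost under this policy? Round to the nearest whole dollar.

$6,914

Orders/yr = 15,000/1,098 = 13.661; ordering cost = 13.661 × $265 = $3,620.22
Average inventory = 1,098/2 = 549; holding cost = 549 × $6 = $3,294.00
Total = $3,620.22 + $3,294.00 = $6,914.22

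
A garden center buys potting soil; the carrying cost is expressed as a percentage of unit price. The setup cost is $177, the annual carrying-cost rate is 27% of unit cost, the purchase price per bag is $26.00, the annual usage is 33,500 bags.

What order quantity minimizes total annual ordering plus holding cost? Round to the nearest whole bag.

1,300 bags

Holding cost per bag per year: H = 27% × $26 = $7.0200
Optimal lot size Q* = (2 × 33,500 × $177 / $7.02)^½ ≈ 1,299.74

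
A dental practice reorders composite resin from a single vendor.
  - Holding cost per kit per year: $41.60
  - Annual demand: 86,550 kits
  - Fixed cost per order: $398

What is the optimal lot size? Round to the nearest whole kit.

EOQ = √(2DS/H) = √(2 × 86,550 × 398 / 41.6)
    = √(1,656,100.96) ≈ 1,286.90

1,287 kits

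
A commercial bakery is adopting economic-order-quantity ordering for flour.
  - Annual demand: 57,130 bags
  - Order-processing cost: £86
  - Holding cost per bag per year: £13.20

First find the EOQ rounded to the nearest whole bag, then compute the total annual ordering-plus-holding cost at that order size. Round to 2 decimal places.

Optimal lot size Q* = (2 × 57,130 × £86 / £13.2)^½ ≈ 862.80 → Q = 863 bags
Annual ordering cost = (D/Q)·S = (57,130/863) × 86 = £5,693.14
Annual holding cost  = (Q/2)·H = (863/2) × 13.2 = £5,695.80
Total = £5,693.14 + £5,695.80 = £11,388.94

£11,388.94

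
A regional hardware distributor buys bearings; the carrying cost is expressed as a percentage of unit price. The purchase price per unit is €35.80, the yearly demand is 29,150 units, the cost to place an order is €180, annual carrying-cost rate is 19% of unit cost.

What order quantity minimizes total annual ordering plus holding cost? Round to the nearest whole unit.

1,242 units

Carrying cost H = €35.8 × 19% = €6.8020/unit/yr
2DS/H = 2·29,150·180/6.802 = 1,542,781.53
EOQ = √1,542,781.53 ≈ 1,242.09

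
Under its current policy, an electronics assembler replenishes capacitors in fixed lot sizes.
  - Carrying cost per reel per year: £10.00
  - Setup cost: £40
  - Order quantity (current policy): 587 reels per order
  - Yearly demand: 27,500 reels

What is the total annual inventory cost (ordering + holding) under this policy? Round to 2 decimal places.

£4,808.94

Ordering: D/Q × S = 27,500/587 × £40 = £1,873.94
Holding:  Q/2 × H = 587/2 × £10 = £2,935.00
Total = £1,873.94 + £2,935.00 = £4,808.94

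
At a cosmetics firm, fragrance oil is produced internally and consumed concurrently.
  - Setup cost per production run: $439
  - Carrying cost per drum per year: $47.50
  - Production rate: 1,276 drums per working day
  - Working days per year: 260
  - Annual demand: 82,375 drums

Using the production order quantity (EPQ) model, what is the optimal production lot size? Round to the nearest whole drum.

1,423 drums

d = 82,375/260 = 316.8269 drums/day;  effective holding cost H(1 − d/p) = 47.5·(1 − 316.8269/1276) = 35.70589
Q* = √(2DS / H_eff) = √(2·82,375·439 / 35.70589) ≈ 1,423.23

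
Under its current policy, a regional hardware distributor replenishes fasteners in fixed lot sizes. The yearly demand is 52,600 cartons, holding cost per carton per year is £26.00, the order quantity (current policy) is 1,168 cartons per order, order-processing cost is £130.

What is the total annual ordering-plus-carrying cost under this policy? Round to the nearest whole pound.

£21,038

Annual ordering cost = (D/Q)·S = (52,600/1,168) × 130 = £5,854.45
Annual holding cost  = (Q/2)·H = (1,168/2) × 26 = £15,184.00
Total = £5,854.45 + £15,184.00 = £21,038.45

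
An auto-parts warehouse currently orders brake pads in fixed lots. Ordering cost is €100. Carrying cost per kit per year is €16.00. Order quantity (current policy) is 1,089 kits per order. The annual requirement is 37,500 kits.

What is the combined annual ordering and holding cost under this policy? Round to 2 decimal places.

Annual ordering cost = (D/Q)·S = (37,500/1,089) × 100 = €3,443.53
Annual holding cost  = (Q/2)·H = (1,089/2) × 16 = €8,712.00
Total = €3,443.53 + €8,712.00 = €12,155.53

€12,155.53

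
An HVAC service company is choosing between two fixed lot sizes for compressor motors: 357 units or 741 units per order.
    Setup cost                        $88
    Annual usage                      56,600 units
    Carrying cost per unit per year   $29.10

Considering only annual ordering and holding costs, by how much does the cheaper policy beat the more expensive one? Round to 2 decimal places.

$1,642.89

Annual cost at Q: ordering D·S/Q plus holding Q·H/2.
TC(357) = (56,600/357)×88 + (357/2)×29.1 = $19,146.17
TC(741) = (56,600/741)×88 + (741/2)×29.1 = $17,503.28
Lots of 741 are cheaper by $1,642.89.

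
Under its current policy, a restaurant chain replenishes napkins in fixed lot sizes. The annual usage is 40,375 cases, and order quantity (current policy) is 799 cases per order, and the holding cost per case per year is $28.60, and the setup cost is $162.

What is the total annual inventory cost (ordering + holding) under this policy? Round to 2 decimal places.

$19,611.87

Ordering: D/Q × S = 40,375/799 × $162 = $8,186.17
Holding:  Q/2 × H = 799/2 × $28.6 = $11,425.70
Total = $8,186.17 + $11,425.70 = $19,611.87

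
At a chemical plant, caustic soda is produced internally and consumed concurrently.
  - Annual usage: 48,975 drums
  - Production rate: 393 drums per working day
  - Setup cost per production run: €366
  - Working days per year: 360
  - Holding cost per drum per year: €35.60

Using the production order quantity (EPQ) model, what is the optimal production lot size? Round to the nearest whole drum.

1,241 drums

d = 48,975/360 = 136.0417 drums/day;  effective holding cost H(1 − d/p) = 35.6·(1 − 136.0417/393) = 23.27663
Q* = √(2DS / H_eff) = √(2·48,975·366 / 23.27663) ≈ 1,241.03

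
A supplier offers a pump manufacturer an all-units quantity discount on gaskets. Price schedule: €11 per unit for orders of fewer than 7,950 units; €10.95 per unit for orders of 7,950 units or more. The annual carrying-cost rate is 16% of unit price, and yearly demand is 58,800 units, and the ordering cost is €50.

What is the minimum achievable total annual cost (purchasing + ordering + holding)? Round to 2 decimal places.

€650,016.96

H₁ = 16%×€11 = €1.7600;  H₂ = 16%×€10.95 = €1.7520
EOQ₁ = √(2×58,800×50/1.7600) = 1,827.82  (< 7,950, feasible at tier 1)
EOQ₂ = √(2×58,800×50/1.7520) = 1,831.98  (< 7,950 → use Q = 7,950 at tier-2 price)
TC(tier 1 (EOQ₁), Q≈1,827.8) = €650,016.96
TC(tier 2, Q≈7,950.0) = €651,194.01
Minimum at tier 1 (EOQ₁): €650,016.96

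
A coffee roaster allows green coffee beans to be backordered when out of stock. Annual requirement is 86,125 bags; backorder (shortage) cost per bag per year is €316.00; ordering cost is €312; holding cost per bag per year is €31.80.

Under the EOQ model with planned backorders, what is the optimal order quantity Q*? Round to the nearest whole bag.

1,364 bags

Basic EOQ = √(2·86,125·312/31.8) = 1,300.000
Backorder adjustment √((H+b)/b) = √((31.8+316)/316) = 1.0491
Q* = 1,300.000 × 1.0491 ≈ 1,363.84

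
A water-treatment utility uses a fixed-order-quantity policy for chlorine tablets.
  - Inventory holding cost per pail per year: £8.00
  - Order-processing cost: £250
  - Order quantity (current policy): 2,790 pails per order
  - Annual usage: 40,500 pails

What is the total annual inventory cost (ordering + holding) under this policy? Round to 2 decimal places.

Orders/yr = 40,500/2,790 = 14.516; ordering cost = 14.516 × £250 = £3,629.03
Average inventory = 2,790/2 = 1395; holding cost = 1395 × £8 = £11,160.00
Total = £3,629.03 + £11,160.00 = £14,789.03

£14,789.03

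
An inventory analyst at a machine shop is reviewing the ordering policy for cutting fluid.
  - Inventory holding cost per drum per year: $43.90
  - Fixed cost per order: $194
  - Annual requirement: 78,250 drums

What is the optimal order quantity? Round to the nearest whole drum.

832 drums

EOQ = √(2DS/H) = √(2 × 78,250 × 194 / 43.9)
    = √(691,594.53) ≈ 831.62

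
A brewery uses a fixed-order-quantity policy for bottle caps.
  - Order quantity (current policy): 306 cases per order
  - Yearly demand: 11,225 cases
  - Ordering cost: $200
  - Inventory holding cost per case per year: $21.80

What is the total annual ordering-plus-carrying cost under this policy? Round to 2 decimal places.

Orders/yr = 11,225/306 = 36.683; ordering cost = 36.683 × $200 = $7,336.60
Average inventory = 306/2 = 153; holding cost = 153 × $21.8 = $3,335.40
Total = $7,336.60 + $3,335.40 = $10,672.00

$10,672.00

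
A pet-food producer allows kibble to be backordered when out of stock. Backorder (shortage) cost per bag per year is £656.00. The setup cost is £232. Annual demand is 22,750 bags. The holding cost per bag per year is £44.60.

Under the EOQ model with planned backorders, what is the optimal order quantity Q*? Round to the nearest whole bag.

503 bags

Q* = √(2DS/H) · √((H + b)/b)
   = √(2 × 22,750 × 232 / 44.6) · √((44.6 + 656) / 656)
   = 486.499 × 1.0334 ≈ 502.77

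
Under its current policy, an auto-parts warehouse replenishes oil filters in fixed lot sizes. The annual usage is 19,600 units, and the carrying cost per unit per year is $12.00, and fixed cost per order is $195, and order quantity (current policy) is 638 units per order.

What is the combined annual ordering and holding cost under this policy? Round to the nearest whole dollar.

$9,819

Ordering: D/Q × S = 19,600/638 × $195 = $5,990.60
Holding:  Q/2 × H = 638/2 × $12 = $3,828.00
Total = $5,990.60 + $3,828.00 = $9,818.60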